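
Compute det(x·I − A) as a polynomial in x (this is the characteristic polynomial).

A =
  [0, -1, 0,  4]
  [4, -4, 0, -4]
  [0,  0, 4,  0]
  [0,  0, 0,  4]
x^4 - 4*x^3 - 12*x^2 + 32*x + 64

Expanding det(x·I − A) (e.g. by cofactor expansion or by noting that A is similar to its Jordan form J, which has the same characteristic polynomial as A) gives
  χ_A(x) = x^4 - 4*x^3 - 12*x^2 + 32*x + 64
which factors as (x - 4)^2*(x + 2)^2. The eigenvalues (with algebraic multiplicities) are λ = -2 with multiplicity 2, λ = 4 with multiplicity 2.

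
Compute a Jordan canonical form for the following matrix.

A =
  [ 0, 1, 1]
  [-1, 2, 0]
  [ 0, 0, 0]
J_1(0) ⊕ J_2(1)

The characteristic polynomial is
  det(x·I − A) = x^3 - 2*x^2 + x = x*(x - 1)^2

Eigenvalues and multiplicities (the geometric multiplicity of λ is n − rank(A − λI), which equals the number of Jordan blocks for λ):
  λ = 0: algebraic multiplicity = 1, geometric multiplicity = 1
  λ = 1: algebraic multiplicity = 2, geometric multiplicity = 1

Determining the block sizes for each eigenvalue:
  λ = 0: one block (gm = 1), so the single block has size am = 1 → block sizes [1]
  λ = 1: one block (gm = 1), so the single block has size am = 2 → block sizes [2]

Assembling the blocks gives a Jordan form
J =
  [0, 0, 0]
  [0, 1, 1]
  [0, 0, 1]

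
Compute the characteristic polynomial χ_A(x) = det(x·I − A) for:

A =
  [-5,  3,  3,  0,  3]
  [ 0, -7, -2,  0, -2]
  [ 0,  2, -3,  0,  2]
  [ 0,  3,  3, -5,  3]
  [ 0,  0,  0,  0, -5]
x^5 + 25*x^4 + 250*x^3 + 1250*x^2 + 3125*x + 3125

Expanding det(x·I − A) (e.g. by cofactor expansion or by noting that A is similar to its Jordan form J, which has the same characteristic polynomial as A) gives
  χ_A(x) = x^5 + 25*x^4 + 250*x^3 + 1250*x^2 + 3125*x + 3125
which factors as (x + 5)^5. The eigenvalues (with algebraic multiplicities) are λ = -5 with multiplicity 5.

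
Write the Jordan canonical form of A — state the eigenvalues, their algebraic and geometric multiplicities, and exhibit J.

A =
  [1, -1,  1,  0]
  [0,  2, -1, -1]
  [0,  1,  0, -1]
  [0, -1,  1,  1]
J_3(1) ⊕ J_1(1)

The characteristic polynomial is
  det(x·I − A) = x^4 - 4*x^3 + 6*x^2 - 4*x + 1 = (x - 1)^4

Eigenvalues and multiplicities (the geometric multiplicity of λ is n − rank(A − λI), which equals the number of Jordan blocks for λ):
  λ = 1: algebraic multiplicity = 4, geometric multiplicity = 2

Determining the block sizes for each eigenvalue:
  λ = 1: with am = 4 and gm = 2, the partition is not yet determined (e.g. several partitions of 4 into 2 parts exist). Let N = A − (1)·I. Computing rank(N^1) = 2, rank(N^2) = 1, rank(N^3) = 0; the number of blocks of size ≥ j is rank(N^{j−1}) − rank(N^j), giving [2, 1, 1]. So we have 1 block(s) of size 3, 1 block(s) of size 1 → block sizes [3, 1]

Assembling the blocks gives a Jordan form
J =
  [1, 1, 0, 0]
  [0, 1, 1, 0]
  [0, 0, 1, 0]
  [0, 0, 0, 1]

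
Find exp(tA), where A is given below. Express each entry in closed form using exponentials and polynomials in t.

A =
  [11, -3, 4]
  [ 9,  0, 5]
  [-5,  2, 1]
e^{tA} =
  [t^2*exp(4*t) + 7*t*exp(4*t) + exp(4*t), -t^2*exp(4*t)/2 - 3*t*exp(4*t), t^2*exp(4*t)/2 + 4*t*exp(4*t)]
  [t^2*exp(4*t) + 9*t*exp(4*t), -t^2*exp(4*t)/2 - 4*t*exp(4*t) + exp(4*t), t^2*exp(4*t)/2 + 5*t*exp(4*t)]
  [-t^2*exp(4*t) - 5*t*exp(4*t), t^2*exp(4*t)/2 + 2*t*exp(4*t), -t^2*exp(4*t)/2 - 3*t*exp(4*t) + exp(4*t)]

Strategy: write A = P · J · P⁻¹ where J is a Jordan canonical form, so e^{tA} = P · e^{tJ} · P⁻¹, and e^{tJ} can be computed block-by-block.

A has Jordan form
J =
  [4, 1, 0]
  [0, 4, 1]
  [0, 0, 4]
(up to reordering of blocks).

Per-block formulas:
  For a 3×3 Jordan block J_3(4): exp(t · J_3(4)) = e^(4t)·(I + t·N + (t^2/2)·N^2), where N is the 3×3 nilpotent shift.

After assembling e^{tJ} and conjugating by P, we get:

e^{tA} =
  [t^2*exp(4*t) + 7*t*exp(4*t) + exp(4*t), -t^2*exp(4*t)/2 - 3*t*exp(4*t), t^2*exp(4*t)/2 + 4*t*exp(4*t)]
  [t^2*exp(4*t) + 9*t*exp(4*t), -t^2*exp(4*t)/2 - 4*t*exp(4*t) + exp(4*t), t^2*exp(4*t)/2 + 5*t*exp(4*t)]
  [-t^2*exp(4*t) - 5*t*exp(4*t), t^2*exp(4*t)/2 + 2*t*exp(4*t), -t^2*exp(4*t)/2 - 3*t*exp(4*t) + exp(4*t)]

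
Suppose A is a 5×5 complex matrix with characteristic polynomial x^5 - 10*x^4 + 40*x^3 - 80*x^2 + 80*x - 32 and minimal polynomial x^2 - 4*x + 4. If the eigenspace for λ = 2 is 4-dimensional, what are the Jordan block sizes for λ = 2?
Block sizes for λ = 2: [2, 1, 1, 1]

Step 1 — from the characteristic polynomial, algebraic multiplicity of λ = 2 is 5. From dim ker(A − (2)·I) = 4, there are exactly 4 Jordan blocks for λ = 2.
Step 2 — from the minimal polynomial, the factor (x − 2)^2 tells us the largest block for λ = 2 has size 2.
Step 3 — with total size 5, 4 blocks, and largest block 2, the block sizes (in nonincreasing order) are [2, 1, 1, 1].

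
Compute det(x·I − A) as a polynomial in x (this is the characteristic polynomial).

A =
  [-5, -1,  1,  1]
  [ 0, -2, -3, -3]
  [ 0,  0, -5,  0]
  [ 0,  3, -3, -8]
x^4 + 20*x^3 + 150*x^2 + 500*x + 625

Expanding det(x·I − A) (e.g. by cofactor expansion or by noting that A is similar to its Jordan form J, which has the same characteristic polynomial as A) gives
  χ_A(x) = x^4 + 20*x^3 + 150*x^2 + 500*x + 625
which factors as (x + 5)^4. The eigenvalues (with algebraic multiplicities) are λ = -5 with multiplicity 4.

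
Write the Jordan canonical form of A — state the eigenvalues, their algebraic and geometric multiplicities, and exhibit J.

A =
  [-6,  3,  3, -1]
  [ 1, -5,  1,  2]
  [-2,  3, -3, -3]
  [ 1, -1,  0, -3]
J_1(-5) ⊕ J_3(-4)

The characteristic polynomial is
  det(x·I − A) = x^4 + 17*x^3 + 108*x^2 + 304*x + 320 = (x + 4)^3*(x + 5)

Eigenvalues and multiplicities (the geometric multiplicity of λ is n − rank(A − λI), which equals the number of Jordan blocks for λ):
  λ = -5: algebraic multiplicity = 1, geometric multiplicity = 1
  λ = -4: algebraic multiplicity = 3, geometric multiplicity = 1

Determining the block sizes for each eigenvalue:
  λ = -5: one block (gm = 1), so the single block has size am = 1 → block sizes [1]
  λ = -4: one block (gm = 1), so the single block has size am = 3 → block sizes [3]

Assembling the blocks gives a Jordan form
J =
  [-5,  0,  0,  0]
  [ 0, -4,  1,  0]
  [ 0,  0, -4,  1]
  [ 0,  0,  0, -4]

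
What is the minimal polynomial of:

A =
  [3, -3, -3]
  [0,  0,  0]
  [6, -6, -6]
x^2 + 3*x

The characteristic polynomial is χ_A(x) = x^2*(x + 3), so the eigenvalues are known. The minimal polynomial is
  m_A(x) = Π_λ (x − λ)^{k_λ}
where k_λ is the size of the *largest* Jordan block for λ (equivalently, the smallest k with (A − λI)^k v = 0 for every generalised eigenvector v of λ).

  λ = -3: largest Jordan block has size 1, contributing (x + 3)
  λ = 0: largest Jordan block has size 1, contributing (x − 0)

So m_A(x) = x*(x + 3) = x^2 + 3*x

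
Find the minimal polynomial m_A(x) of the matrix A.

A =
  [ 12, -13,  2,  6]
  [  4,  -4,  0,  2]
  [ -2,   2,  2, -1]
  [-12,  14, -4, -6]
x^4 - 4*x^3 + 4*x^2

The characteristic polynomial is χ_A(x) = x^2*(x - 2)^2, so the eigenvalues are known. The minimal polynomial is
  m_A(x) = Π_λ (x − λ)^{k_λ}
where k_λ is the size of the *largest* Jordan block for λ (equivalently, the smallest k with (A − λI)^k v = 0 for every generalised eigenvector v of λ).

  λ = 0: largest Jordan block has size 2, contributing (x − 0)^2
  λ = 2: largest Jordan block has size 2, contributing (x − 2)^2

So m_A(x) = x^2*(x - 2)^2 = x^4 - 4*x^3 + 4*x^2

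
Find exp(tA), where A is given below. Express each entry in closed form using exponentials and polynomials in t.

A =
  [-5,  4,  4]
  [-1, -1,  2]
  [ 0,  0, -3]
e^{tA} =
  [-2*t*exp(-3*t) + exp(-3*t), 4*t*exp(-3*t), 4*t*exp(-3*t)]
  [-t*exp(-3*t), 2*t*exp(-3*t) + exp(-3*t), 2*t*exp(-3*t)]
  [0, 0, exp(-3*t)]

Strategy: write A = P · J · P⁻¹ where J is a Jordan canonical form, so e^{tA} = P · e^{tJ} · P⁻¹, and e^{tJ} can be computed block-by-block.

A has Jordan form
J =
  [-3,  1,  0]
  [ 0, -3,  0]
  [ 0,  0, -3]
(up to reordering of blocks).

Per-block formulas:
  For a 1×1 block at λ = -3: exp(t · [-3]) = [e^(-3t)].
  For a 2×2 Jordan block J_2(-3): exp(t · J_2(-3)) = e^(-3t)·(I + t·N), where N is the 2×2 nilpotent shift.

After assembling e^{tJ} and conjugating by P, we get:

e^{tA} =
  [-2*t*exp(-3*t) + exp(-3*t), 4*t*exp(-3*t), 4*t*exp(-3*t)]
  [-t*exp(-3*t), 2*t*exp(-3*t) + exp(-3*t), 2*t*exp(-3*t)]
  [0, 0, exp(-3*t)]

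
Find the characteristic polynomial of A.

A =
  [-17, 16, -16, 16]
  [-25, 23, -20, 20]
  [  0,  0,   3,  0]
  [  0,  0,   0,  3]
x^4 - 12*x^3 + 54*x^2 - 108*x + 81

Expanding det(x·I − A) (e.g. by cofactor expansion or by noting that A is similar to its Jordan form J, which has the same characteristic polynomial as A) gives
  χ_A(x) = x^4 - 12*x^3 + 54*x^2 - 108*x + 81
which factors as (x - 3)^4. The eigenvalues (with algebraic multiplicities) are λ = 3 with multiplicity 4.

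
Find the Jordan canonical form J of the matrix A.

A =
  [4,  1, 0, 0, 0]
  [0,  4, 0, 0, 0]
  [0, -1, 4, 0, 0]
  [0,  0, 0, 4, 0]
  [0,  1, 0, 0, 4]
J_2(4) ⊕ J_1(4) ⊕ J_1(4) ⊕ J_1(4)

The characteristic polynomial is
  det(x·I − A) = x^5 - 20*x^4 + 160*x^3 - 640*x^2 + 1280*x - 1024 = (x - 4)^5

Eigenvalues and multiplicities (the geometric multiplicity of λ is n − rank(A − λI), which equals the number of Jordan blocks for λ):
  λ = 4: algebraic multiplicity = 5, geometric multiplicity = 4

Determining the block sizes for each eigenvalue:
  λ = 4: 4 blocks summing to 5 forces exactly one block of size 2 and the rest size 1 → block sizes [2, 1, 1, 1]

Assembling the blocks gives a Jordan form
J =
  [4, 1, 0, 0, 0]
  [0, 4, 0, 0, 0]
  [0, 0, 4, 0, 0]
  [0, 0, 0, 4, 0]
  [0, 0, 0, 0, 4]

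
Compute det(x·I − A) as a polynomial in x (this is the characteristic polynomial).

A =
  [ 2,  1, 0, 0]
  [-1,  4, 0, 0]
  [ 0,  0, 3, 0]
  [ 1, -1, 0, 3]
x^4 - 12*x^3 + 54*x^2 - 108*x + 81

Expanding det(x·I − A) (e.g. by cofactor expansion or by noting that A is similar to its Jordan form J, which has the same characteristic polynomial as A) gives
  χ_A(x) = x^4 - 12*x^3 + 54*x^2 - 108*x + 81
which factors as (x - 3)^4. The eigenvalues (with algebraic multiplicities) are λ = 3 with multiplicity 4.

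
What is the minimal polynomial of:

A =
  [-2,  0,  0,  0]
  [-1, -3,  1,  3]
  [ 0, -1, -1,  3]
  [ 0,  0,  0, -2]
x^3 + 6*x^2 + 12*x + 8

The characteristic polynomial is χ_A(x) = (x + 2)^4, so the eigenvalues are known. The minimal polynomial is
  m_A(x) = Π_λ (x − λ)^{k_λ}
where k_λ is the size of the *largest* Jordan block for λ (equivalently, the smallest k with (A − λI)^k v = 0 for every generalised eigenvector v of λ).

  λ = -2: largest Jordan block has size 3, contributing (x + 2)^3

So m_A(x) = (x + 2)^3 = x^3 + 6*x^2 + 12*x + 8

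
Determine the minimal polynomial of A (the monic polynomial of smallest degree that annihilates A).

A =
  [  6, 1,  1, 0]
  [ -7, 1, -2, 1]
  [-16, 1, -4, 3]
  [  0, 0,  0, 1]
x^3 - 3*x^2 + 3*x - 1

The characteristic polynomial is χ_A(x) = (x - 1)^4, so the eigenvalues are known. The minimal polynomial is
  m_A(x) = Π_λ (x − λ)^{k_λ}
where k_λ is the size of the *largest* Jordan block for λ (equivalently, the smallest k with (A − λI)^k v = 0 for every generalised eigenvector v of λ).

  λ = 1: largest Jordan block has size 3, contributing (x − 1)^3

So m_A(x) = (x - 1)^3 = x^3 - 3*x^2 + 3*x - 1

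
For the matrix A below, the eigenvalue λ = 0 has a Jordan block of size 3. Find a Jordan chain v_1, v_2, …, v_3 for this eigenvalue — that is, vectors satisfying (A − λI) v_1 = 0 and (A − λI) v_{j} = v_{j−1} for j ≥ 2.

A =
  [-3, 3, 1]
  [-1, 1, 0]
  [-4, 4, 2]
A Jordan chain for λ = 0 of length 3:
v_1 = (2, 2, 0)ᵀ
v_2 = (-3, -1, -4)ᵀ
v_3 = (1, 0, 0)ᵀ

Let N = A − (0)·I. We want v_3 with N^3 v_3 = 0 but N^2 v_3 ≠ 0; then v_{j-1} := N · v_j for j = 3, …, 2.

Pick v_3 = (1, 0, 0)ᵀ.
Then v_2 = N · v_3 = (-3, -1, -4)ᵀ.
Then v_1 = N · v_2 = (2, 2, 0)ᵀ.

Sanity check: (A − (0)·I) v_1 = (0, 0, 0)ᵀ = 0. ✓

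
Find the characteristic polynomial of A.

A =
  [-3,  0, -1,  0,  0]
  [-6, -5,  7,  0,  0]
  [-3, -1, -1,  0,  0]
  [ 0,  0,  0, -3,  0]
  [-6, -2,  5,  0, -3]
x^5 + 15*x^4 + 90*x^3 + 270*x^2 + 405*x + 243

Expanding det(x·I − A) (e.g. by cofactor expansion or by noting that A is similar to its Jordan form J, which has the same characteristic polynomial as A) gives
  χ_A(x) = x^5 + 15*x^4 + 90*x^3 + 270*x^2 + 405*x + 243
which factors as (x + 3)^5. The eigenvalues (with algebraic multiplicities) are λ = -3 with multiplicity 5.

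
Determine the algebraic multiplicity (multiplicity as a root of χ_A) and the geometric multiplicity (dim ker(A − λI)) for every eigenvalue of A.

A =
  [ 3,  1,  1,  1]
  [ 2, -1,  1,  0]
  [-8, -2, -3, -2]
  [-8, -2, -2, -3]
λ = -1: alg = 4, geom = 2

Step 1 — factor the characteristic polynomial to read off the algebraic multiplicities:
  χ_A(x) = (x + 1)^4

Step 2 — compute geometric multiplicities via the rank-nullity identity g(λ) = n − rank(A − λI):
  rank(A − (-1)·I) = 2, so dim ker(A − (-1)·I) = n − 2 = 2

Summary:
  λ = -1: algebraic multiplicity = 4, geometric multiplicity = 2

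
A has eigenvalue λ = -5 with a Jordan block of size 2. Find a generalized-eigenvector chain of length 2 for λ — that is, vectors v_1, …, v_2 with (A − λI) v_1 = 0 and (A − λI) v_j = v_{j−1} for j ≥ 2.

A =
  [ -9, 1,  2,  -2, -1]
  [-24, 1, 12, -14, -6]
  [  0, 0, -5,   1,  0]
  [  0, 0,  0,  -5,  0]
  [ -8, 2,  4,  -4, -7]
A Jordan chain for λ = -5 of length 2:
v_1 = (-4, -24, 0, 0, -8)ᵀ
v_2 = (1, 0, 0, 0, 0)ᵀ

Let N = A − (-5)·I. We want v_2 with N^2 v_2 = 0 but N^1 v_2 ≠ 0; then v_{j-1} := N · v_j for j = 2, …, 2.

Pick v_2 = (1, 0, 0, 0, 0)ᵀ.
Then v_1 = N · v_2 = (-4, -24, 0, 0, -8)ᵀ.

Sanity check: (A − (-5)·I) v_1 = (0, 0, 0, 0, 0)ᵀ = 0. ✓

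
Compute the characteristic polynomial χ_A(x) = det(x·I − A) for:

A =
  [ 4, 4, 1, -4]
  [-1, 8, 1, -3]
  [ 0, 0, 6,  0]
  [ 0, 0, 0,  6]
x^4 - 24*x^3 + 216*x^2 - 864*x + 1296

Expanding det(x·I − A) (e.g. by cofactor expansion or by noting that A is similar to its Jordan form J, which has the same characteristic polynomial as A) gives
  χ_A(x) = x^4 - 24*x^3 + 216*x^2 - 864*x + 1296
which factors as (x - 6)^4. The eigenvalues (with algebraic multiplicities) are λ = 6 with multiplicity 4.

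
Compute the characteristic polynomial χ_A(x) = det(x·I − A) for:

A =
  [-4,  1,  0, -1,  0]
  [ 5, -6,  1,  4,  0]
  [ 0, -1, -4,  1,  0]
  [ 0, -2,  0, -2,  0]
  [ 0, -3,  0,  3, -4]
x^5 + 20*x^4 + 160*x^3 + 640*x^2 + 1280*x + 1024

Expanding det(x·I − A) (e.g. by cofactor expansion or by noting that A is similar to its Jordan form J, which has the same characteristic polynomial as A) gives
  χ_A(x) = x^5 + 20*x^4 + 160*x^3 + 640*x^2 + 1280*x + 1024
which factors as (x + 4)^5. The eigenvalues (with algebraic multiplicities) are λ = -4 with multiplicity 5.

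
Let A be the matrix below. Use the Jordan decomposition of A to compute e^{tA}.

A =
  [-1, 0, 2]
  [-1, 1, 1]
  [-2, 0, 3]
e^{tA} =
  [-2*t*exp(t) + exp(t), 0, 2*t*exp(t)]
  [-t*exp(t), exp(t), t*exp(t)]
  [-2*t*exp(t), 0, 2*t*exp(t) + exp(t)]

Strategy: write A = P · J · P⁻¹ where J is a Jordan canonical form, so e^{tA} = P · e^{tJ} · P⁻¹, and e^{tJ} can be computed block-by-block.

A has Jordan form
J =
  [1, 1, 0]
  [0, 1, 0]
  [0, 0, 1]
(up to reordering of blocks).

Per-block formulas:
  For a 1×1 block at λ = 1: exp(t · [1]) = [e^(1t)].
  For a 2×2 Jordan block J_2(1): exp(t · J_2(1)) = e^(1t)·(I + t·N), where N is the 2×2 nilpotent shift.

After assembling e^{tJ} and conjugating by P, we get:

e^{tA} =
  [-2*t*exp(t) + exp(t), 0, 2*t*exp(t)]
  [-t*exp(t), exp(t), t*exp(t)]
  [-2*t*exp(t), 0, 2*t*exp(t) + exp(t)]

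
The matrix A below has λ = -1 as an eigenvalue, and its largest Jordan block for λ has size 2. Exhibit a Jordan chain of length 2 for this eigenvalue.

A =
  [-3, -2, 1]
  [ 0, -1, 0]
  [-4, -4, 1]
A Jordan chain for λ = -1 of length 2:
v_1 = (-2, 0, -4)ᵀ
v_2 = (1, 0, 0)ᵀ

Let N = A − (-1)·I. We want v_2 with N^2 v_2 = 0 but N^1 v_2 ≠ 0; then v_{j-1} := N · v_j for j = 2, …, 2.

Pick v_2 = (1, 0, 0)ᵀ.
Then v_1 = N · v_2 = (-2, 0, -4)ᵀ.

Sanity check: (A − (-1)·I) v_1 = (0, 0, 0)ᵀ = 0. ✓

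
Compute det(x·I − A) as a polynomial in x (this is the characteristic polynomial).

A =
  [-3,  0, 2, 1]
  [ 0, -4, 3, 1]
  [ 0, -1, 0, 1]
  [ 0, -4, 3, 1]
x^4 + 6*x^3 + 9*x^2

Expanding det(x·I − A) (e.g. by cofactor expansion or by noting that A is similar to its Jordan form J, which has the same characteristic polynomial as A) gives
  χ_A(x) = x^4 + 6*x^3 + 9*x^2
which factors as x^2*(x + 3)^2. The eigenvalues (with algebraic multiplicities) are λ = -3 with multiplicity 2, λ = 0 with multiplicity 2.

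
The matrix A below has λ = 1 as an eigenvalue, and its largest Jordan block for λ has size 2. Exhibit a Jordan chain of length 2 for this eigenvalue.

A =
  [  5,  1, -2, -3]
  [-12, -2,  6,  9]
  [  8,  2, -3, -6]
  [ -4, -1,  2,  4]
A Jordan chain for λ = 1 of length 2:
v_1 = (4, -12, 8, -4)ᵀ
v_2 = (1, 0, 0, 0)ᵀ

Let N = A − (1)·I. We want v_2 with N^2 v_2 = 0 but N^1 v_2 ≠ 0; then v_{j-1} := N · v_j for j = 2, …, 2.

Pick v_2 = (1, 0, 0, 0)ᵀ.
Then v_1 = N · v_2 = (4, -12, 8, -4)ᵀ.

Sanity check: (A − (1)·I) v_1 = (0, 0, 0, 0)ᵀ = 0. ✓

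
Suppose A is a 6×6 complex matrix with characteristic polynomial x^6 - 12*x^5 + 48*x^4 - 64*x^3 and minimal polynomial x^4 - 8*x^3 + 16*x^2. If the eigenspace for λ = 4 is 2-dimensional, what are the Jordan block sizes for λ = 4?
Block sizes for λ = 4: [2, 1]

Step 1 — from the characteristic polynomial, algebraic multiplicity of λ = 4 is 3. From dim ker(A − (4)·I) = 2, there are exactly 2 Jordan blocks for λ = 4.
Step 2 — from the minimal polynomial, the factor (x − 4)^2 tells us the largest block for λ = 4 has size 2.
Step 3 — with total size 3, 2 blocks, and largest block 2, the block sizes (in nonincreasing order) are [2, 1].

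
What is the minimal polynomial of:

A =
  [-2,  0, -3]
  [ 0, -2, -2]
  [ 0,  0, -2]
x^2 + 4*x + 4

The characteristic polynomial is χ_A(x) = (x + 2)^3, so the eigenvalues are known. The minimal polynomial is
  m_A(x) = Π_λ (x − λ)^{k_λ}
where k_λ is the size of the *largest* Jordan block for λ (equivalently, the smallest k with (A − λI)^k v = 0 for every generalised eigenvector v of λ).

  λ = -2: largest Jordan block has size 2, contributing (x + 2)^2

So m_A(x) = (x + 2)^2 = x^2 + 4*x + 4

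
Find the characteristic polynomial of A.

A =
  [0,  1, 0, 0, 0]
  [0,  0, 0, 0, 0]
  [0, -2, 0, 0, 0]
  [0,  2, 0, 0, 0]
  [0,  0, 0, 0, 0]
x^5

Expanding det(x·I − A) (e.g. by cofactor expansion or by noting that A is similar to its Jordan form J, which has the same characteristic polynomial as A) gives
  χ_A(x) = x^5
which factors as x^5. The eigenvalues (with algebraic multiplicities) are λ = 0 with multiplicity 5.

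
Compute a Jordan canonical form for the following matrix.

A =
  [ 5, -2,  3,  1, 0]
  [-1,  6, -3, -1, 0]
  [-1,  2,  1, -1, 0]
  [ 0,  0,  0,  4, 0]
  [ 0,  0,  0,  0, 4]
J_2(4) ⊕ J_1(4) ⊕ J_1(4) ⊕ J_1(4)

The characteristic polynomial is
  det(x·I − A) = x^5 - 20*x^4 + 160*x^3 - 640*x^2 + 1280*x - 1024 = (x - 4)^5

Eigenvalues and multiplicities (the geometric multiplicity of λ is n − rank(A − λI), which equals the number of Jordan blocks for λ):
  λ = 4: algebraic multiplicity = 5, geometric multiplicity = 4

Determining the block sizes for each eigenvalue:
  λ = 4: 4 blocks summing to 5 forces exactly one block of size 2 and the rest size 1 → block sizes [2, 1, 1, 1]

Assembling the blocks gives a Jordan form
J =
  [4, 1, 0, 0, 0]
  [0, 4, 0, 0, 0]
  [0, 0, 4, 0, 0]
  [0, 0, 0, 4, 0]
  [0, 0, 0, 0, 4]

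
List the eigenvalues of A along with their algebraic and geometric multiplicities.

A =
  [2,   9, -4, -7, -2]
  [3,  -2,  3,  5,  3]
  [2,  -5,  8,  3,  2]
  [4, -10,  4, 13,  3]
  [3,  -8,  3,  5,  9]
λ = 6: alg = 5, geom = 2

Step 1 — factor the characteristic polynomial to read off the algebraic multiplicities:
  χ_A(x) = (x - 6)^5

Step 2 — compute geometric multiplicities via the rank-nullity identity g(λ) = n − rank(A − λI):
  rank(A − (6)·I) = 3, so dim ker(A − (6)·I) = n − 3 = 2

Summary:
  λ = 6: algebraic multiplicity = 5, geometric multiplicity = 2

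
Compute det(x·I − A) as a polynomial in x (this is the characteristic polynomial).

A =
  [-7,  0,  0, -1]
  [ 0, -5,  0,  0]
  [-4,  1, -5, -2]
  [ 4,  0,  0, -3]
x^4 + 20*x^3 + 150*x^2 + 500*x + 625

Expanding det(x·I − A) (e.g. by cofactor expansion or by noting that A is similar to its Jordan form J, which has the same characteristic polynomial as A) gives
  χ_A(x) = x^4 + 20*x^3 + 150*x^2 + 500*x + 625
which factors as (x + 5)^4. The eigenvalues (with algebraic multiplicities) are λ = -5 with multiplicity 4.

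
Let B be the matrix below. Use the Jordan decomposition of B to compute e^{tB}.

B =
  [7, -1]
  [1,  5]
e^{tB} =
  [t*exp(6*t) + exp(6*t), -t*exp(6*t)]
  [t*exp(6*t), -t*exp(6*t) + exp(6*t)]

Strategy: write B = P · J · P⁻¹ where J is a Jordan canonical form, so e^{tB} = P · e^{tJ} · P⁻¹, and e^{tJ} can be computed block-by-block.

B has Jordan form
J =
  [6, 1]
  [0, 6]
(up to reordering of blocks).

Per-block formulas:
  For a 2×2 Jordan block J_2(6): exp(t · J_2(6)) = e^(6t)·(I + t·N), where N is the 2×2 nilpotent shift.

After assembling e^{tJ} and conjugating by P, we get:

e^{tB} =
  [t*exp(6*t) + exp(6*t), -t*exp(6*t)]
  [t*exp(6*t), -t*exp(6*t) + exp(6*t)]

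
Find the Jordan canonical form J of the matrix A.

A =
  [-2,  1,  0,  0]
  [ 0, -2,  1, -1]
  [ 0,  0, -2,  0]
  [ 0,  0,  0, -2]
J_3(-2) ⊕ J_1(-2)

The characteristic polynomial is
  det(x·I − A) = x^4 + 8*x^3 + 24*x^2 + 32*x + 16 = (x + 2)^4

Eigenvalues and multiplicities (the geometric multiplicity of λ is n − rank(A − λI), which equals the number of Jordan blocks for λ):
  λ = -2: algebraic multiplicity = 4, geometric multiplicity = 2

Determining the block sizes for each eigenvalue:
  λ = -2: with am = 4 and gm = 2, the partition is not yet determined (e.g. several partitions of 4 into 2 parts exist). Let N = A − (-2)·I. Computing rank(N^1) = 2, rank(N^2) = 1, rank(N^3) = 0; the number of blocks of size ≥ j is rank(N^{j−1}) − rank(N^j), giving [2, 1, 1]. So we have 1 block(s) of size 3, 1 block(s) of size 1 → block sizes [3, 1]

Assembling the blocks gives a Jordan form
J =
  [-2,  1,  0,  0]
  [ 0, -2,  1,  0]
  [ 0,  0, -2,  0]
  [ 0,  0,  0, -2]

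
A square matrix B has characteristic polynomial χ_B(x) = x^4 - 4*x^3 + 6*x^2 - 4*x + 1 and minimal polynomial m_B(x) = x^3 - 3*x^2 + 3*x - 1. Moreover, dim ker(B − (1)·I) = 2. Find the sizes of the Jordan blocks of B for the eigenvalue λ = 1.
Block sizes for λ = 1: [3, 1]

Step 1 — from the characteristic polynomial, algebraic multiplicity of λ = 1 is 4. From dim ker(B − (1)·I) = 2, there are exactly 2 Jordan blocks for λ = 1.
Step 2 — from the minimal polynomial, the factor (x − 1)^3 tells us the largest block for λ = 1 has size 3.
Step 3 — with total size 4, 2 blocks, and largest block 3, the block sizes (in nonincreasing order) are [3, 1].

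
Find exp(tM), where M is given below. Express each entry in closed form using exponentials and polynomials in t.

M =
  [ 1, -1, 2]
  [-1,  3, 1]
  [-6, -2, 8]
e^{tM} =
  [-t^2*exp(4*t) - 3*t*exp(4*t) + exp(4*t), -t*exp(4*t), t^2*exp(4*t)/2 + 2*t*exp(4*t)]
  [-t^2*exp(4*t) - t*exp(4*t), -t*exp(4*t) + exp(4*t), t^2*exp(4*t)/2 + t*exp(4*t)]
  [-2*t^2*exp(4*t) - 6*t*exp(4*t), -2*t*exp(4*t), t^2*exp(4*t) + 4*t*exp(4*t) + exp(4*t)]

Strategy: write M = P · J · P⁻¹ where J is a Jordan canonical form, so e^{tM} = P · e^{tJ} · P⁻¹, and e^{tJ} can be computed block-by-block.

M has Jordan form
J =
  [4, 1, 0]
  [0, 4, 1]
  [0, 0, 4]
(up to reordering of blocks).

Per-block formulas:
  For a 3×3 Jordan block J_3(4): exp(t · J_3(4)) = e^(4t)·(I + t·N + (t^2/2)·N^2), where N is the 3×3 nilpotent shift.

After assembling e^{tJ} and conjugating by P, we get:

e^{tM} =
  [-t^2*exp(4*t) - 3*t*exp(4*t) + exp(4*t), -t*exp(4*t), t^2*exp(4*t)/2 + 2*t*exp(4*t)]
  [-t^2*exp(4*t) - t*exp(4*t), -t*exp(4*t) + exp(4*t), t^2*exp(4*t)/2 + t*exp(4*t)]
  [-2*t^2*exp(4*t) - 6*t*exp(4*t), -2*t*exp(4*t), t^2*exp(4*t) + 4*t*exp(4*t) + exp(4*t)]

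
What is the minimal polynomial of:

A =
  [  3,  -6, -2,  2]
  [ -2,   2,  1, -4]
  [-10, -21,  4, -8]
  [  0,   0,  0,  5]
x^3 - 9*x^2 + 15*x + 25

The characteristic polynomial is χ_A(x) = (x - 5)^3*(x + 1), so the eigenvalues are known. The minimal polynomial is
  m_A(x) = Π_λ (x − λ)^{k_λ}
where k_λ is the size of the *largest* Jordan block for λ (equivalently, the smallest k with (A − λI)^k v = 0 for every generalised eigenvector v of λ).

  λ = -1: largest Jordan block has size 1, contributing (x + 1)
  λ = 5: largest Jordan block has size 2, contributing (x − 5)^2

So m_A(x) = (x - 5)^2*(x + 1) = x^3 - 9*x^2 + 15*x + 25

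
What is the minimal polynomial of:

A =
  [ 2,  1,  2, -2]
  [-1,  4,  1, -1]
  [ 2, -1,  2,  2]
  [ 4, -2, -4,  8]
x^3 - 12*x^2 + 48*x - 64

The characteristic polynomial is χ_A(x) = (x - 4)^4, so the eigenvalues are known. The minimal polynomial is
  m_A(x) = Π_λ (x − λ)^{k_λ}
where k_λ is the size of the *largest* Jordan block for λ (equivalently, the smallest k with (A − λI)^k v = 0 for every generalised eigenvector v of λ).

  λ = 4: largest Jordan block has size 3, contributing (x − 4)^3

So m_A(x) = (x - 4)^3 = x^3 - 12*x^2 + 48*x - 64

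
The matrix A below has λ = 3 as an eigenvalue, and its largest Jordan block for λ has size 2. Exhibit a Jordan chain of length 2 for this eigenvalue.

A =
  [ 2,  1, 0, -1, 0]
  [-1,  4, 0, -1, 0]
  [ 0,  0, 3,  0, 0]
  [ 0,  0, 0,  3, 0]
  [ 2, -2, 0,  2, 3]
A Jordan chain for λ = 3 of length 2:
v_1 = (-1, -1, 0, 0, 2)ᵀ
v_2 = (1, 0, 0, 0, 0)ᵀ

Let N = A − (3)·I. We want v_2 with N^2 v_2 = 0 but N^1 v_2 ≠ 0; then v_{j-1} := N · v_j for j = 2, …, 2.

Pick v_2 = (1, 0, 0, 0, 0)ᵀ.
Then v_1 = N · v_2 = (-1, -1, 0, 0, 2)ᵀ.

Sanity check: (A − (3)·I) v_1 = (0, 0, 0, 0, 0)ᵀ = 0. ✓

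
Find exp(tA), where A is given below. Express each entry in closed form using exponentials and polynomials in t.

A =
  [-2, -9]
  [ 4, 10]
e^{tA} =
  [-6*t*exp(4*t) + exp(4*t), -9*t*exp(4*t)]
  [4*t*exp(4*t), 6*t*exp(4*t) + exp(4*t)]

Strategy: write A = P · J · P⁻¹ where J is a Jordan canonical form, so e^{tA} = P · e^{tJ} · P⁻¹, and e^{tJ} can be computed block-by-block.

A has Jordan form
J =
  [4, 1]
  [0, 4]
(up to reordering of blocks).

Per-block formulas:
  For a 2×2 Jordan block J_2(4): exp(t · J_2(4)) = e^(4t)·(I + t·N), where N is the 2×2 nilpotent shift.

After assembling e^{tJ} and conjugating by P, we get:

e^{tA} =
  [-6*t*exp(4*t) + exp(4*t), -9*t*exp(4*t)]
  [4*t*exp(4*t), 6*t*exp(4*t) + exp(4*t)]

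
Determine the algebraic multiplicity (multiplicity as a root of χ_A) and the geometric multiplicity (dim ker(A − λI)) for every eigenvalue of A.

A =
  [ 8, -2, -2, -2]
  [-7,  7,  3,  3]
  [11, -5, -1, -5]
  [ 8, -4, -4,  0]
λ = 2: alg = 1, geom = 1; λ = 4: alg = 3, geom = 2

Step 1 — factor the characteristic polynomial to read off the algebraic multiplicities:
  χ_A(x) = (x - 4)^3*(x - 2)

Step 2 — compute geometric multiplicities via the rank-nullity identity g(λ) = n − rank(A − λI):
  rank(A − (2)·I) = 3, so dim ker(A − (2)·I) = n − 3 = 1
  rank(A − (4)·I) = 2, so dim ker(A − (4)·I) = n − 2 = 2

Summary:
  λ = 2: algebraic multiplicity = 1, geometric multiplicity = 1
  λ = 4: algebraic multiplicity = 3, geometric multiplicity = 2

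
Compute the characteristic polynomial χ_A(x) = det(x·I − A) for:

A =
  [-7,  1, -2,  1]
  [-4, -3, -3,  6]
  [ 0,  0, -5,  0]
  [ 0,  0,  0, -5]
x^4 + 20*x^3 + 150*x^2 + 500*x + 625

Expanding det(x·I − A) (e.g. by cofactor expansion or by noting that A is similar to its Jordan form J, which has the same characteristic polynomial as A) gives
  χ_A(x) = x^4 + 20*x^3 + 150*x^2 + 500*x + 625
which factors as (x + 5)^4. The eigenvalues (with algebraic multiplicities) are λ = -5 with multiplicity 4.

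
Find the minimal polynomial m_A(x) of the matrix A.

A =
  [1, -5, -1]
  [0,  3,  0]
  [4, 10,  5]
x^2 - 6*x + 9

The characteristic polynomial is χ_A(x) = (x - 3)^3, so the eigenvalues are known. The minimal polynomial is
  m_A(x) = Π_λ (x − λ)^{k_λ}
where k_λ is the size of the *largest* Jordan block for λ (equivalently, the smallest k with (A − λI)^k v = 0 for every generalised eigenvector v of λ).

  λ = 3: largest Jordan block has size 2, contributing (x − 3)^2

So m_A(x) = (x - 3)^2 = x^2 - 6*x + 9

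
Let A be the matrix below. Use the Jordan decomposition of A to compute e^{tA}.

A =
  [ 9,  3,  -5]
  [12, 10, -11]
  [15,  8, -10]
e^{tA} =
  [-3*t^2*exp(3*t)/2 + 6*t*exp(3*t) + exp(3*t), -t^2*exp(3*t)/2 + 3*t*exp(3*t), t^2*exp(3*t) - 5*t*exp(3*t)]
  [-9*t^2*exp(3*t)/2 + 12*t*exp(3*t), -3*t^2*exp(3*t)/2 + 7*t*exp(3*t) + exp(3*t), 3*t^2*exp(3*t) - 11*t*exp(3*t)]
  [-9*t^2*exp(3*t)/2 + 15*t*exp(3*t), -3*t^2*exp(3*t)/2 + 8*t*exp(3*t), 3*t^2*exp(3*t) - 13*t*exp(3*t) + exp(3*t)]

Strategy: write A = P · J · P⁻¹ where J is a Jordan canonical form, so e^{tA} = P · e^{tJ} · P⁻¹, and e^{tJ} can be computed block-by-block.

A has Jordan form
J =
  [3, 1, 0]
  [0, 3, 1]
  [0, 0, 3]
(up to reordering of blocks).

Per-block formulas:
  For a 3×3 Jordan block J_3(3): exp(t · J_3(3)) = e^(3t)·(I + t·N + (t^2/2)·N^2), where N is the 3×3 nilpotent shift.

After assembling e^{tJ} and conjugating by P, we get:

e^{tA} =
  [-3*t^2*exp(3*t)/2 + 6*t*exp(3*t) + exp(3*t), -t^2*exp(3*t)/2 + 3*t*exp(3*t), t^2*exp(3*t) - 5*t*exp(3*t)]
  [-9*t^2*exp(3*t)/2 + 12*t*exp(3*t), -3*t^2*exp(3*t)/2 + 7*t*exp(3*t) + exp(3*t), 3*t^2*exp(3*t) - 11*t*exp(3*t)]
  [-9*t^2*exp(3*t)/2 + 15*t*exp(3*t), -3*t^2*exp(3*t)/2 + 8*t*exp(3*t), 3*t^2*exp(3*t) - 13*t*exp(3*t) + exp(3*t)]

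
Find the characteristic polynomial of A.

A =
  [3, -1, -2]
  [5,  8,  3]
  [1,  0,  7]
x^3 - 18*x^2 + 108*x - 216

Expanding det(x·I − A) (e.g. by cofactor expansion or by noting that A is similar to its Jordan form J, which has the same characteristic polynomial as A) gives
  χ_A(x) = x^3 - 18*x^2 + 108*x - 216
which factors as (x - 6)^3. The eigenvalues (with algebraic multiplicities) are λ = 6 with multiplicity 3.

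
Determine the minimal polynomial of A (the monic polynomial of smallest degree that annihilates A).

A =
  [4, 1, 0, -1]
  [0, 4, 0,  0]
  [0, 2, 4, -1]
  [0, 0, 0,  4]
x^2 - 8*x + 16

The characteristic polynomial is χ_A(x) = (x - 4)^4, so the eigenvalues are known. The minimal polynomial is
  m_A(x) = Π_λ (x − λ)^{k_λ}
where k_λ is the size of the *largest* Jordan block for λ (equivalently, the smallest k with (A − λI)^k v = 0 for every generalised eigenvector v of λ).

  λ = 4: largest Jordan block has size 2, contributing (x − 4)^2

So m_A(x) = (x - 4)^2 = x^2 - 8*x + 16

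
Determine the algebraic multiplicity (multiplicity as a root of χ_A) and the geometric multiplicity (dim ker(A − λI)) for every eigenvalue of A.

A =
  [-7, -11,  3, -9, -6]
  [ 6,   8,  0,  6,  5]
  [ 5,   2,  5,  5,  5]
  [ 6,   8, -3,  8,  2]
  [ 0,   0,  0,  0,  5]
λ = 2: alg = 2, geom = 1; λ = 5: alg = 3, geom = 1

Step 1 — factor the characteristic polynomial to read off the algebraic multiplicities:
  χ_A(x) = (x - 5)^3*(x - 2)^2

Step 2 — compute geometric multiplicities via the rank-nullity identity g(λ) = n − rank(A − λI):
  rank(A − (2)·I) = 4, so dim ker(A − (2)·I) = n − 4 = 1
  rank(A − (5)·I) = 4, so dim ker(A − (5)·I) = n − 4 = 1

Summary:
  λ = 2: algebraic multiplicity = 2, geometric multiplicity = 1
  λ = 5: algebraic multiplicity = 3, geometric multiplicity = 1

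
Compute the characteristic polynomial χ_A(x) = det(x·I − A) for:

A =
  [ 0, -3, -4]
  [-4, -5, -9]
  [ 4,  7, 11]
x^3 - 6*x^2 + 12*x - 8

Expanding det(x·I − A) (e.g. by cofactor expansion or by noting that A is similar to its Jordan form J, which has the same characteristic polynomial as A) gives
  χ_A(x) = x^3 - 6*x^2 + 12*x - 8
which factors as (x - 2)^3. The eigenvalues (with algebraic multiplicities) are λ = 2 with multiplicity 3.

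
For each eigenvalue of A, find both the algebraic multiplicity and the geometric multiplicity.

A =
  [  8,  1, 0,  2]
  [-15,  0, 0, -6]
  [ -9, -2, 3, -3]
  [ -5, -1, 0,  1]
λ = 3: alg = 4, geom = 2

Step 1 — factor the characteristic polynomial to read off the algebraic multiplicities:
  χ_A(x) = (x - 3)^4

Step 2 — compute geometric multiplicities via the rank-nullity identity g(λ) = n − rank(A − λI):
  rank(A − (3)·I) = 2, so dim ker(A − (3)·I) = n − 2 = 2

Summary:
  λ = 3: algebraic multiplicity = 4, geometric multiplicity = 2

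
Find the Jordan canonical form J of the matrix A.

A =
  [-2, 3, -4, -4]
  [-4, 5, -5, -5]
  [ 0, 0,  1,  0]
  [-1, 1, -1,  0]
J_3(1) ⊕ J_1(1)

The characteristic polynomial is
  det(x·I − A) = x^4 - 4*x^3 + 6*x^2 - 4*x + 1 = (x - 1)^4

Eigenvalues and multiplicities (the geometric multiplicity of λ is n − rank(A − λI), which equals the number of Jordan blocks for λ):
  λ = 1: algebraic multiplicity = 4, geometric multiplicity = 2

Determining the block sizes for each eigenvalue:
  λ = 1: with am = 4 and gm = 2, the partition is not yet determined (e.g. several partitions of 4 into 2 parts exist). Let N = A − (1)·I. Computing rank(N^1) = 2, rank(N^2) = 1, rank(N^3) = 0; the number of blocks of size ≥ j is rank(N^{j−1}) − rank(N^j), giving [2, 1, 1]. So we have 1 block(s) of size 3, 1 block(s) of size 1 → block sizes [3, 1]

Assembling the blocks gives a Jordan form
J =
  [1, 1, 0, 0]
  [0, 1, 1, 0]
  [0, 0, 1, 0]
  [0, 0, 0, 1]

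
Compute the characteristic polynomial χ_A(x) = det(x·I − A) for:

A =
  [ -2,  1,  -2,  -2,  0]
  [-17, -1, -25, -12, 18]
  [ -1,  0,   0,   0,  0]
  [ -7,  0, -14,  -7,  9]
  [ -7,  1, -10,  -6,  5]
x^5 + 5*x^4 + 10*x^3 + 10*x^2 + 5*x + 1

Expanding det(x·I − A) (e.g. by cofactor expansion or by noting that A is similar to its Jordan form J, which has the same characteristic polynomial as A) gives
  χ_A(x) = x^5 + 5*x^4 + 10*x^3 + 10*x^2 + 5*x + 1
which factors as (x + 1)^5. The eigenvalues (with algebraic multiplicities) are λ = -1 with multiplicity 5.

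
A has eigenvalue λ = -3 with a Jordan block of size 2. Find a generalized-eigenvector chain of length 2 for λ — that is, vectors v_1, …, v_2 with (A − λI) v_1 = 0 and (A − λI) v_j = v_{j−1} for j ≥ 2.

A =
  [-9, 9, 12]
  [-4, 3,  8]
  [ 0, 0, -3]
A Jordan chain for λ = -3 of length 2:
v_1 = (-6, -4, 0)ᵀ
v_2 = (1, 0, 0)ᵀ

Let N = A − (-3)·I. We want v_2 with N^2 v_2 = 0 but N^1 v_2 ≠ 0; then v_{j-1} := N · v_j for j = 2, …, 2.

Pick v_2 = (1, 0, 0)ᵀ.
Then v_1 = N · v_2 = (-6, -4, 0)ᵀ.

Sanity check: (A − (-3)·I) v_1 = (0, 0, 0)ᵀ = 0. ✓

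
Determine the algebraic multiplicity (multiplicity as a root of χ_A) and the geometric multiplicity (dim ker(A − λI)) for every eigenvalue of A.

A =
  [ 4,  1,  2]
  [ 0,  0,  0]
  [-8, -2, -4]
λ = 0: alg = 3, geom = 2

Step 1 — factor the characteristic polynomial to read off the algebraic multiplicities:
  χ_A(x) = x^3

Step 2 — compute geometric multiplicities via the rank-nullity identity g(λ) = n − rank(A − λI):
  rank(A − (0)·I) = 1, so dim ker(A − (0)·I) = n − 1 = 2

Summary:
  λ = 0: algebraic multiplicity = 3, geometric multiplicity = 2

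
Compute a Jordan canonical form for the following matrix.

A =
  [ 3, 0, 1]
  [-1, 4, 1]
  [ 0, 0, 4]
J_1(3) ⊕ J_1(4) ⊕ J_1(4)

The characteristic polynomial is
  det(x·I − A) = x^3 - 11*x^2 + 40*x - 48 = (x - 4)^2*(x - 3)

Eigenvalues and multiplicities (the geometric multiplicity of λ is n − rank(A − λI), which equals the number of Jordan blocks for λ):
  λ = 3: algebraic multiplicity = 1, geometric multiplicity = 1
  λ = 4: algebraic multiplicity = 2, geometric multiplicity = 2

Determining the block sizes for each eigenvalue:
  λ = 3: one block (gm = 1), so the single block has size am = 1 → block sizes [1]
  λ = 4: gm = am = 2, so every block has size 1 → block sizes [1, 1]

Assembling the blocks gives a Jordan form
J =
  [3, 0, 0]
  [0, 4, 0]
  [0, 0, 4]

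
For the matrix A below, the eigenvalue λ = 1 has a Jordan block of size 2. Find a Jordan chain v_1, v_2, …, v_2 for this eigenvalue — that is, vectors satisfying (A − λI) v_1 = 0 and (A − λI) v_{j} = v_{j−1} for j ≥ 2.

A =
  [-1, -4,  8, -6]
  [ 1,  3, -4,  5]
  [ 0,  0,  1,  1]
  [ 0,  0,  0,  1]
A Jordan chain for λ = 1 of length 2:
v_1 = (-2, 1, 0, 0)ᵀ
v_2 = (1, 0, 0, 0)ᵀ

Let N = A − (1)·I. We want v_2 with N^2 v_2 = 0 but N^1 v_2 ≠ 0; then v_{j-1} := N · v_j for j = 2, …, 2.

Pick v_2 = (1, 0, 0, 0)ᵀ.
Then v_1 = N · v_2 = (-2, 1, 0, 0)ᵀ.

Sanity check: (A − (1)·I) v_1 = (0, 0, 0, 0)ᵀ = 0. ✓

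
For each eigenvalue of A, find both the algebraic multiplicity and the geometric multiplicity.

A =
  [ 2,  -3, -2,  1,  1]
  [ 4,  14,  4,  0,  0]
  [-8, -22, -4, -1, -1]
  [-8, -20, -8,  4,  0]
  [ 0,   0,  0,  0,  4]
λ = 4: alg = 5, geom = 3

Step 1 — factor the characteristic polynomial to read off the algebraic multiplicities:
  χ_A(x) = (x - 4)^5

Step 2 — compute geometric multiplicities via the rank-nullity identity g(λ) = n − rank(A − λI):
  rank(A − (4)·I) = 2, so dim ker(A − (4)·I) = n − 2 = 3

Summary:
  λ = 4: algebraic multiplicity = 5, geometric multiplicity = 3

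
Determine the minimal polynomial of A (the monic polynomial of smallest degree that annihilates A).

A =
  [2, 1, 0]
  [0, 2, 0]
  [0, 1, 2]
x^2 - 4*x + 4

The characteristic polynomial is χ_A(x) = (x - 2)^3, so the eigenvalues are known. The minimal polynomial is
  m_A(x) = Π_λ (x − λ)^{k_λ}
where k_λ is the size of the *largest* Jordan block for λ (equivalently, the smallest k with (A − λI)^k v = 0 for every generalised eigenvector v of λ).

  λ = 2: largest Jordan block has size 2, contributing (x − 2)^2

So m_A(x) = (x - 2)^2 = x^2 - 4*x + 4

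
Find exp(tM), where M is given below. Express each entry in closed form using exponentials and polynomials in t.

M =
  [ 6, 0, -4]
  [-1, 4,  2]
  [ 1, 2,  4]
e^{tM} =
  [2*t*exp(4*t) + exp(4*t), 4*t*exp(4*t) - 2*exp(6*t) + 2*exp(4*t), -2*exp(6*t) + 2*exp(4*t)]
  [-t*exp(4*t), -2*t*exp(4*t) + exp(6*t), exp(6*t) - exp(4*t)]
  [t*exp(4*t), 2*t*exp(4*t), exp(4*t)]

Strategy: write M = P · J · P⁻¹ where J is a Jordan canonical form, so e^{tM} = P · e^{tJ} · P⁻¹, and e^{tJ} can be computed block-by-block.

M has Jordan form
J =
  [4, 1, 0]
  [0, 4, 0]
  [0, 0, 6]
(up to reordering of blocks).

Per-block formulas:
  For a 1×1 block at λ = 6: exp(t · [6]) = [e^(6t)].
  For a 2×2 Jordan block J_2(4): exp(t · J_2(4)) = e^(4t)·(I + t·N), where N is the 2×2 nilpotent shift.

After assembling e^{tJ} and conjugating by P, we get:

e^{tM} =
  [2*t*exp(4*t) + exp(4*t), 4*t*exp(4*t) - 2*exp(6*t) + 2*exp(4*t), -2*exp(6*t) + 2*exp(4*t)]
  [-t*exp(4*t), -2*t*exp(4*t) + exp(6*t), exp(6*t) - exp(4*t)]
  [t*exp(4*t), 2*t*exp(4*t), exp(4*t)]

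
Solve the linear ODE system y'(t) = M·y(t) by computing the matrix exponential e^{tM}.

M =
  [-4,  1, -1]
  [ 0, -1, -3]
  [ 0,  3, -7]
e^{tM} =
  [exp(-4*t), t*exp(-4*t), -t*exp(-4*t)]
  [0, 3*t*exp(-4*t) + exp(-4*t), -3*t*exp(-4*t)]
  [0, 3*t*exp(-4*t), -3*t*exp(-4*t) + exp(-4*t)]

Strategy: write M = P · J · P⁻¹ where J is a Jordan canonical form, so e^{tM} = P · e^{tJ} · P⁻¹, and e^{tJ} can be computed block-by-block.

M has Jordan form
J =
  [-4,  1,  0]
  [ 0, -4,  0]
  [ 0,  0, -4]
(up to reordering of blocks).

Per-block formulas:
  For a 2×2 Jordan block J_2(-4): exp(t · J_2(-4)) = e^(-4t)·(I + t·N), where N is the 2×2 nilpotent shift.
  For a 1×1 block at λ = -4: exp(t · [-4]) = [e^(-4t)].

After assembling e^{tJ} and conjugating by P, we get:

e^{tM} =
  [exp(-4*t), t*exp(-4*t), -t*exp(-4*t)]
  [0, 3*t*exp(-4*t) + exp(-4*t), -3*t*exp(-4*t)]
  [0, 3*t*exp(-4*t), -3*t*exp(-4*t) + exp(-4*t)]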